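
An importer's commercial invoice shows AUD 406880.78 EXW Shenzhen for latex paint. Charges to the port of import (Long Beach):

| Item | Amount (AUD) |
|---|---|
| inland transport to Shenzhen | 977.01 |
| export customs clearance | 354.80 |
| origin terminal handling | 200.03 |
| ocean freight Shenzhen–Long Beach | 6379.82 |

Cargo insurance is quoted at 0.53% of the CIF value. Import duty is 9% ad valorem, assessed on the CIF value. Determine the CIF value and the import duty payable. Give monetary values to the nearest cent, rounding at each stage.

Let C be the CIF value. C = EXW price + pre-shipment costs + freight + 0.53% × C
C − 0.53% × C = 406880.78 + 977.01 + 354.80 + 200.03 + 6379.82
0.9947 × C = 414792.44
C = 414792.44 / 0.9947 = 417002.55
Insurance premium = 0.53% × 417002.55 = 2210.11
Import duty = 417002.55 × 9% = 37530.23

CIF value: AUD 417002.55; import duty: AUD 37530.23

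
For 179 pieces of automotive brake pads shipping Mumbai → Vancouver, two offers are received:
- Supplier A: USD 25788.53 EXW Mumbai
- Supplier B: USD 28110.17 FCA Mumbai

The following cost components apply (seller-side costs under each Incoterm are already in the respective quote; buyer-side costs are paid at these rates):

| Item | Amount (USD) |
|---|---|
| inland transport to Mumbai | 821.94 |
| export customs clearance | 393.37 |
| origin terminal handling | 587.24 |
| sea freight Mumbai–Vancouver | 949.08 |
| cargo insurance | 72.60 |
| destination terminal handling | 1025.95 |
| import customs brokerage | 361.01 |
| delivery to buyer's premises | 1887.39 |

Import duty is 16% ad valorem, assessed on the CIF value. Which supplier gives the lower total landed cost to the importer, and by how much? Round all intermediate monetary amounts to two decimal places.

Supplier A (EXW):
CIF value = EXW price + inland to port + export clearance + origin terminal + freight + insurance = 25788.53 + 821.94 + 393.37 + 587.24 + 949.08 + 72.60 = 28612.76
Import duty = 28612.76 × 16% = 4578.04
Buyer bears (A): 821.94 + 393.37 + 587.24 + 949.08 + 72.60 + 1025.95 + 361.01 + 1887.39 = 6098.58
Landed cost (A) = invoice 25788.53 + 6098.58 + duty 4578.04 = 36465.15
Supplier B (FCA):
CIF value = FCA price + origin terminal + freight + insurance = 28110.17 + 587.24 + 949.08 + 72.60 = 29719.09
Import duty = 29719.09 × 16% = 4755.05
Buyer bears (B): 587.24 + 949.08 + 72.60 + 1025.95 + 361.01 + 1887.39 = 4883.27
Landed cost (B) = invoice 28110.17 + 4883.27 + duty 4755.05 = 37748.49
Difference = |36465.15 − 37748.49| = 1283.34

Supplier A is cheaper by USD 1283.34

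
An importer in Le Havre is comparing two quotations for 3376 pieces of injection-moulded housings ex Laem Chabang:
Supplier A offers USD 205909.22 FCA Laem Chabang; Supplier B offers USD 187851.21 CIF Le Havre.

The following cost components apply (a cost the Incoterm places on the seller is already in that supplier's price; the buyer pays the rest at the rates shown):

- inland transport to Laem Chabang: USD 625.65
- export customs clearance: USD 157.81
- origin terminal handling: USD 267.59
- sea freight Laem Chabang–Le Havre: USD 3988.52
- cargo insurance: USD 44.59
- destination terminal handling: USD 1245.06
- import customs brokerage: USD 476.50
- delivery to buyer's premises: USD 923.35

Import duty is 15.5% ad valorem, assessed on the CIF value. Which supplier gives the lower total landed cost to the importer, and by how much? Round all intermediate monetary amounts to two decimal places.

Supplier A (FCA):
CIF value = FCA price + origin terminal + freight + insurance = 205909.22 + 267.59 + 3988.52 + 44.59 = 210209.92
Import duty = 210209.92 × 15.5% = 32582.54
Buyer bears (A): 267.59 + 3988.52 + 44.59 + 1245.06 + 476.50 + 923.35 = 6945.61
Landed cost (A) = invoice 205909.22 + 6945.61 + duty 32582.54 = 245437.37
Supplier B (CIF):
The CIF price already equals the CIF value: 187851.21
Import duty = 187851.21 × 15.5% = 29116.94
Buyer bears (B): 1245.06 + 476.50 + 923.35 = 2644.91
Landed cost (B) = invoice 187851.21 + 2644.91 + duty 29116.94 = 219613.06
Difference = |245437.37 − 219613.06| = 25824.31

Supplier B is cheaper by USD 25824.31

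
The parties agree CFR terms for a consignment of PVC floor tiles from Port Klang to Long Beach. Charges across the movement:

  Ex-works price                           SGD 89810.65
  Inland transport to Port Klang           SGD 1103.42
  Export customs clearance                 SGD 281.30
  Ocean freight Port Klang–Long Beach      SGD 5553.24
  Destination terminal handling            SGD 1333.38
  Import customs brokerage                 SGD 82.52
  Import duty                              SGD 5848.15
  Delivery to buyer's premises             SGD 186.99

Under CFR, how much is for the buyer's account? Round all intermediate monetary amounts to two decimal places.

CFR: the seller pays costs through ocean freight to the destination port, but not insurance.
Seller's account: goods 89810.65 + inland to port 1103.42 + export clearance 281.30 + freight 5553.24 = 96748.61
Buyer's account: destination terminal 1333.38 + brokerage 82.52 + duty 5848.15 + delivery 186.99 = 7451.04

Buyer's account: SGD 7451.04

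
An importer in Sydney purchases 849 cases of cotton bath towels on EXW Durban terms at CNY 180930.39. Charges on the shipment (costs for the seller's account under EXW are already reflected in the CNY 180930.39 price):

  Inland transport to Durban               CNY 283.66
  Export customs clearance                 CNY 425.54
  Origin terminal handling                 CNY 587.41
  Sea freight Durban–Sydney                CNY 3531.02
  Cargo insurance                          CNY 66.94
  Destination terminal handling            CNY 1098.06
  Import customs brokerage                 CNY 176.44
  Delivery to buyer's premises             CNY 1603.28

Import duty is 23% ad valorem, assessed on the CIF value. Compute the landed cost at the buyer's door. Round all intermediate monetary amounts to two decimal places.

Total landed cost: CNY 231442.48

EXW: the seller makes goods available at their premises; the buyer bears all onward costs.
CIF value = EXW price + inland to port + export clearance + origin terminal + freight + insurance = 180930.39 + 283.66 + 425.54 + 587.41 + 3531.02 + 66.94 = 185824.96
Import duty = 185824.96 × 23% = 42739.74
Buyer bears: inland to port 283.66 + export clearance 425.54 + origin terminal 587.41 + freight 3531.02 + insurance 66.94 + destination terminal 1098.06 + brokerage 176.44 + delivery 1603.28 + duty 42739.74 = 50512.09
Landed cost = invoice 180930.39 + 50512.09 = 231442.48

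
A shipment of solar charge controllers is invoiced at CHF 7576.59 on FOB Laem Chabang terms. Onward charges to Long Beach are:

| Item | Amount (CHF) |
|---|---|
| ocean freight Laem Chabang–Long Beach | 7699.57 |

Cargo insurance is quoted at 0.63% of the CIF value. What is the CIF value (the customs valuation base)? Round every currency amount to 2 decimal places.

Let C be the CIF value. C = FOB price + freight + 0.63% × C
C − 0.63% × C = 7576.59 + 7699.57
0.9937 × C = 15276.16
C = 15276.16 / 0.9937 = 15373.01
Insurance premium = 0.63% × 15373.01 = 96.85

CIF value: CHF 15373.01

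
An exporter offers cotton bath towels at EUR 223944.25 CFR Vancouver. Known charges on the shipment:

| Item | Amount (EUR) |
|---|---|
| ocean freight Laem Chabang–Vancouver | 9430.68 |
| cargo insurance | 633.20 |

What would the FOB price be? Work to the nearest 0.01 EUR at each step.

Not relevant to the conversion: insurance — on the buyer under both terms; not part of either seller's price.
From CFR to FOB, the seller no longer bears: freight.
FOB price = 223944.25 − 9430.68 = 214513.57

FOB price: EUR 214513.57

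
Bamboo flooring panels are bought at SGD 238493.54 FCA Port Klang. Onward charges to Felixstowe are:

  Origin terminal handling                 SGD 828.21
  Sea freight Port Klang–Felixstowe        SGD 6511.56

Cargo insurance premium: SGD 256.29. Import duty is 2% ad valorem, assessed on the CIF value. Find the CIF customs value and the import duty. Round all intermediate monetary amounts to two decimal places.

CIF = FCA price + pre-shipment costs + freight + insurance
CIF = 238493.54 + 828.21 + 6511.56 + 256.29 = 246089.60
Import duty = 246089.60 × 2% = 4921.79

CIF value: SGD 246089.60; import duty: SGD 4921.79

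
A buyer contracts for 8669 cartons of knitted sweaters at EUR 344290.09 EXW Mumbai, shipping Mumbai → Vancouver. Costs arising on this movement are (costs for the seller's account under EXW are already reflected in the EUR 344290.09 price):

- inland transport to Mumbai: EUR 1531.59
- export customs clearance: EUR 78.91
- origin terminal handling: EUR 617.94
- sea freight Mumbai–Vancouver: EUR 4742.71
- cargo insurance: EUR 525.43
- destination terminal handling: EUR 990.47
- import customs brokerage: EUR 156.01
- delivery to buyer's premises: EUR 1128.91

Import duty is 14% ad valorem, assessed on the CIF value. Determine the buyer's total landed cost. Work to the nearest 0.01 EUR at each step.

EXW: the seller makes goods available at their premises; the buyer bears all onward costs.
CIF value = EXW price + inland to port + export clearance + origin terminal + freight + insurance = 344290.09 + 1531.59 + 78.91 + 617.94 + 4742.71 + 525.43 = 351786.67
Import duty = 351786.67 × 14% = 49250.13
Buyer bears: inland to port 1531.59 + export clearance 78.91 + origin terminal 617.94 + freight 4742.71 + insurance 525.43 + destination terminal 990.47 + brokerage 156.01 + delivery 1128.91 + duty 49250.13 = 59022.10
Landed cost = invoice 344290.09 + 59022.10 = 403312.19

Total landed cost: EUR 403312.19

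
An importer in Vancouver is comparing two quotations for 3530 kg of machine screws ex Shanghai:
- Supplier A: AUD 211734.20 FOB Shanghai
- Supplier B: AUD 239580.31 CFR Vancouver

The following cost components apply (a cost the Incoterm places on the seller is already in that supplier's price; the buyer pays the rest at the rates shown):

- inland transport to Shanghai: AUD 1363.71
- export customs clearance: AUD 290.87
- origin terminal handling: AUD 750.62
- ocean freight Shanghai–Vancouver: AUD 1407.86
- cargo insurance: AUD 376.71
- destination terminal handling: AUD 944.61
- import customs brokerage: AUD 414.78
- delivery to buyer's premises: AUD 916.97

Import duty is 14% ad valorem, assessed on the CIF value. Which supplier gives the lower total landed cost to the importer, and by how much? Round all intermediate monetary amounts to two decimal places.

Supplier A (FOB):
CIF value = FOB price + freight + insurance = 211734.20 + 1407.86 + 376.71 = 213518.77
Import duty = 213518.77 × 14% = 29892.63
Buyer bears (A): 1407.86 + 376.71 + 944.61 + 414.78 + 916.97 = 4060.93
Landed cost (A) = invoice 211734.20 + 4060.93 + duty 29892.63 = 245687.76
Supplier B (CFR):
CIF value = CFR price + insurance = 239580.31 + 376.71 = 239957.02
Import duty = 239957.02 × 14% = 33593.98
Buyer bears (B): 376.71 + 944.61 + 414.78 + 916.97 = 2653.07
Landed cost (B) = invoice 239580.31 + 2653.07 + duty 33593.98 = 275827.36
Difference = |245687.76 − 275827.36| = 30139.60

Supplier A is cheaper by AUD 30139.60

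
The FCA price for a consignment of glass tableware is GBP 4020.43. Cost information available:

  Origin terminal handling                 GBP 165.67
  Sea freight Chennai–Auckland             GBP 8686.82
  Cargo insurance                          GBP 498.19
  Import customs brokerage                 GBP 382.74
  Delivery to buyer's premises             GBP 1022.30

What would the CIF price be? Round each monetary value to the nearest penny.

CIF price: GBP 13371.11

Not relevant to the conversion: brokerage, delivery — on the buyer under both terms; not part of either seller's price.
From FCA to CIF, the seller additionally bears: origin terminal, freight, insurance.
CIF price = 4020.43 + 165.67 + 8686.82 + 498.19 = 13371.11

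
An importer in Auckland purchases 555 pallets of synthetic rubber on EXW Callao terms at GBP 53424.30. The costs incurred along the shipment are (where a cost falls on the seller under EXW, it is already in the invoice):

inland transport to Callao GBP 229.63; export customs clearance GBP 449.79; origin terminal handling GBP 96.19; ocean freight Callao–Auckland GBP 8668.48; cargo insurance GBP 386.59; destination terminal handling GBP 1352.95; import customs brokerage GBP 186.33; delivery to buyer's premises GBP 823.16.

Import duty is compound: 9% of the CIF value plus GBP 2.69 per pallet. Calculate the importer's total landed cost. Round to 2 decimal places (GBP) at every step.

Total landed cost: GBP 72803.32

EXW: the seller makes goods available at their premises; the buyer bears all onward costs.
CIF value = EXW price + inland to port + export clearance + origin terminal + freight + insurance = 53424.30 + 229.63 + 449.79 + 96.19 + 8668.48 + 386.59 = 63254.98
Ad valorem component: 63254.98 × 9% = 5692.95
Specific component: 555 × 2.69 = 1492.95
Import duty = 5692.95 + 1492.95 = 7185.90
Buyer bears: inland to port 229.63 + export clearance 449.79 + origin terminal 96.19 + freight 8668.48 + insurance 386.59 + destination terminal 1352.95 + brokerage 186.33 + delivery 823.16 + duty 7185.90 = 19379.02
Landed cost = invoice 53424.30 + 19379.02 = 72803.32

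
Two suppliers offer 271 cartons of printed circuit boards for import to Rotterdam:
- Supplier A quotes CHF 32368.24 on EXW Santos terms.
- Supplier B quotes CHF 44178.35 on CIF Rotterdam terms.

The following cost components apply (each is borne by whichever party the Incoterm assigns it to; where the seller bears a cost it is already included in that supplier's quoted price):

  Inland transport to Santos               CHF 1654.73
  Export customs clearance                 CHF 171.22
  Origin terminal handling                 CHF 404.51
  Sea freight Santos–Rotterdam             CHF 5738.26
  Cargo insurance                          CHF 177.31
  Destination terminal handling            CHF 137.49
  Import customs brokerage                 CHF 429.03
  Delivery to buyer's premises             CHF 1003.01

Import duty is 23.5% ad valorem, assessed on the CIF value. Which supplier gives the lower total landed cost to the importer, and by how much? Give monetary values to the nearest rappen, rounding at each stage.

Supplier A is cheaper by CHF 4525.14

Supplier A (EXW):
CIF value = EXW price + inland to port + export clearance + origin terminal + freight + insurance = 32368.24 + 1654.73 + 171.22 + 404.51 + 5738.26 + 177.31 = 40514.27
Import duty = 40514.27 × 23.5% = 9520.85
Buyer bears (A): 1654.73 + 171.22 + 404.51 + 5738.26 + 177.31 + 137.49 + 429.03 + 1003.01 = 9715.56
Landed cost (A) = invoice 32368.24 + 9715.56 + duty 9520.85 = 51604.65
Supplier B (CIF):
The CIF price already equals the CIF value: 44178.35
Import duty = 44178.35 × 23.5% = 10381.91
Buyer bears (B): 137.49 + 429.03 + 1003.01 = 1569.53
Landed cost (B) = invoice 44178.35 + 1569.53 + duty 10381.91 = 56129.79
Difference = |51604.65 − 56129.79| = 4525.14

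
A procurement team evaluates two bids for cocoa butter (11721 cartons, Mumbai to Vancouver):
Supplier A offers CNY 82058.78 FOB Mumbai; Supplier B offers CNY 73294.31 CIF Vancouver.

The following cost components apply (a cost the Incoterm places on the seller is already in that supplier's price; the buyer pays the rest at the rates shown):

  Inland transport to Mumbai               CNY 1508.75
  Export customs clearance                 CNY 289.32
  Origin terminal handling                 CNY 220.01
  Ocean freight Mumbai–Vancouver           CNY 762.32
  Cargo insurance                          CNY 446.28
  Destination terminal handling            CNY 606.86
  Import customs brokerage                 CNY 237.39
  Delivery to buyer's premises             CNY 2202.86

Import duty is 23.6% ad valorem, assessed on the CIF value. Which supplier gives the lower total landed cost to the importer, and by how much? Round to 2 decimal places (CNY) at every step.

Supplier A (FOB):
CIF value = FOB price + freight + insurance = 82058.78 + 762.32 + 446.28 = 83267.38
Import duty = 83267.38 × 23.6% = 19651.10
Buyer bears (A): 762.32 + 446.28 + 606.86 + 237.39 + 2202.86 = 4255.71
Landed cost (A) = invoice 82058.78 + 4255.71 + duty 19651.10 = 105965.59
Supplier B (CIF):
The CIF price already equals the CIF value: 73294.31
Import duty = 73294.31 × 23.6% = 17297.46
Buyer bears (B): 606.86 + 237.39 + 2202.86 = 3047.11
Landed cost (B) = invoice 73294.31 + 3047.11 + duty 17297.46 = 93638.88
Difference = |105965.59 − 93638.88| = 12326.71

Supplier B is cheaper by CNY 12326.71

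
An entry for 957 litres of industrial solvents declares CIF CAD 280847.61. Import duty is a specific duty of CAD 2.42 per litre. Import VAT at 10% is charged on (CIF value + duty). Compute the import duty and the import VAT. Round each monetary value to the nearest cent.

Import duty = 957 × 2.42 = 2315.94
VAT base = CIF + duty = 280847.61 + 2315.94 = 283163.55
Import VAT = 283163.55 × 10% = 28316.36

Import duty: CAD 2315.94; import VAT: CAD 28316.36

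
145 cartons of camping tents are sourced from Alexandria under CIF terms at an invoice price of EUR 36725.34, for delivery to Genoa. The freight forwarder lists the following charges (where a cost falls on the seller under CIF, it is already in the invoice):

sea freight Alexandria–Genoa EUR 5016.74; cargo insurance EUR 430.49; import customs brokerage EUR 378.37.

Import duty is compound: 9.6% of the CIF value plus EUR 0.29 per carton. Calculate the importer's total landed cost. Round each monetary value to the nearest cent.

CIF: the seller pays costs through ocean freight and marine insurance to the destination port.
Already in the invoice (seller's account under CIF): freight, insurance — exclude.
The CIF price already equals the CIF value: 36725.34
Ad valorem component: 36725.34 × 9.6% = 3525.63
Specific component: 145 × 0.29 = 42.05
Import duty = 3525.63 + 42.05 = 3567.68
Buyer bears: brokerage 378.37 + duty 3567.68 = 3946.05
Landed cost = invoice 36725.34 + 3946.05 = 40671.39

Total landed cost: EUR 40671.39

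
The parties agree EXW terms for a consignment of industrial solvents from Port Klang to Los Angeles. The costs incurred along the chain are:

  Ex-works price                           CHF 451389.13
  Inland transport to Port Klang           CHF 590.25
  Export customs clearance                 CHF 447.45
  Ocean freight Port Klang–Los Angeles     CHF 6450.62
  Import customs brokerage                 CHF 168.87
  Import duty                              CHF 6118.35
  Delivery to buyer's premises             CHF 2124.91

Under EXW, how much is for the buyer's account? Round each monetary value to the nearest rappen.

Buyer's account: CHF 15900.45

EXW: the seller makes goods available at their premises; the buyer bears all onward costs.
Seller's account: goods 451389.13 = 451389.13
Buyer's account: inland to port 590.25 + export clearance 447.45 + freight 6450.62 + brokerage 168.87 + duty 6118.35 + delivery 2124.91 = 15900.45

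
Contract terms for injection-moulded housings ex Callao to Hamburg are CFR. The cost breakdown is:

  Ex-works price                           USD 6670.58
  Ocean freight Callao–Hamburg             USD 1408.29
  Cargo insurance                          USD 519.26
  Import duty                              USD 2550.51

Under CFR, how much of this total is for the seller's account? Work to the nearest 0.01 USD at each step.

CFR: the seller pays costs through ocean freight to the destination port, but not insurance.
Seller's account: goods 6670.58 + freight 1408.29 = 8078.87
Buyer's account: insurance 519.26 + duty 2550.51 = 3069.77

Seller's account: USD 8078.87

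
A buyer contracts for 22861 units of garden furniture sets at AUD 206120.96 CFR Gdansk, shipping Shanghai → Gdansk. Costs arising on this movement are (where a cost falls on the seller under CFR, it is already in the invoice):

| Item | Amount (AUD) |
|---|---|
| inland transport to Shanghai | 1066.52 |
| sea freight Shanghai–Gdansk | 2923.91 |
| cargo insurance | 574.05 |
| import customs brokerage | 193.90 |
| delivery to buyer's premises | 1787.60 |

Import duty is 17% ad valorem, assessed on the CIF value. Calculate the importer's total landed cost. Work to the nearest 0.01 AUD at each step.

CFR: the seller pays costs through ocean freight to the destination port, but not insurance.
Already in the invoice (seller's account under CFR): inland to port, freight — exclude.
CIF value = CFR price + insurance = 206120.96 + 574.05 = 206695.01
Import duty = 206695.01 × 17% = 35138.15
Buyer bears: insurance 574.05 + brokerage 193.90 + delivery 1787.60 + duty 35138.15 = 37693.70
Landed cost = invoice 206120.96 + 37693.70 = 243814.66

Total landed cost: AUD 243814.66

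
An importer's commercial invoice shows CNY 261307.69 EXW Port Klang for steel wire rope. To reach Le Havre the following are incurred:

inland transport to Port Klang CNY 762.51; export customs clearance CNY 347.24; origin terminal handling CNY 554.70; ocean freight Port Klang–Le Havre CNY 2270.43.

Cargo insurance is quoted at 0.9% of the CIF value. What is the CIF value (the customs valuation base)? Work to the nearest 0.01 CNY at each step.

CIF value: CNY 267651.43

Let C be the CIF value. C = EXW price + pre-shipment costs + freight + 0.9% × C
C − 0.9% × C = 261307.69 + 762.51 + 347.24 + 554.70 + 2270.43
0.991 × C = 265242.57
C = 265242.57 / 0.991 = 267651.43
Insurance premium = 0.9% × 267651.43 = 2408.86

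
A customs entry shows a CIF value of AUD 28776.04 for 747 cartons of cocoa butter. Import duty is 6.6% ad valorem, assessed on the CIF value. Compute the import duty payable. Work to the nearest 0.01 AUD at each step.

Import duty: AUD 1899.22

Import duty = 28776.04 × 6.6% = 1899.22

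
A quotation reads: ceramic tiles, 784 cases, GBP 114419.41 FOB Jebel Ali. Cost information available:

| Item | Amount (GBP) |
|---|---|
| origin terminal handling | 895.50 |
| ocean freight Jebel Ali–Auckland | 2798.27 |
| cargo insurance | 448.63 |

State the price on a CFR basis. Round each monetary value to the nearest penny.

Not relevant to the conversion: origin terminal — on the seller under both FOB and CFR; already in the FOB price and stays in the CFR price. insurance — on the buyer under both terms; not part of either seller's price.
From FOB to CFR, the seller additionally bears: freight.
CFR price = 114419.41 + 2798.27 = 117217.68

CFR price: GBP 117217.68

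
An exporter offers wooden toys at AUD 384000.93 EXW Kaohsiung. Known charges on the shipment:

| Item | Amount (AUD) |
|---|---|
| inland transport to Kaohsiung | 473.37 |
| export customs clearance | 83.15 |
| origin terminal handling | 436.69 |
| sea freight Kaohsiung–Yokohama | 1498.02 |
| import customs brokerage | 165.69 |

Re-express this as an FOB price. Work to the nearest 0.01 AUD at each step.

FOB price: AUD 384994.14

Not relevant to the conversion: brokerage, freight — on the buyer under both terms; not part of either seller's price.
From EXW to FOB, the seller additionally bears: inland to port, export clearance, origin terminal.
FOB price = 384000.93 + 473.37 + 83.15 + 436.69 = 384994.14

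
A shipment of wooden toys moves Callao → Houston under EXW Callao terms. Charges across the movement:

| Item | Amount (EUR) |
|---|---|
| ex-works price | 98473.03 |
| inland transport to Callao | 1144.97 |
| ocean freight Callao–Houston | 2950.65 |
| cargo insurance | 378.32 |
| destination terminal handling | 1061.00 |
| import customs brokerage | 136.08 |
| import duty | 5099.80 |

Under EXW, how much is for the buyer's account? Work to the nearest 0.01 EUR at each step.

Buyer's account: EUR 10770.82

EXW: the seller makes goods available at their premises; the buyer bears all onward costs.
Seller's account: goods 98473.03 = 98473.03
Buyer's account: inland to port 1144.97 + freight 2950.65 + insurance 378.32 + destination terminal 1061.00 + brokerage 136.08 + duty 5099.80 = 10770.82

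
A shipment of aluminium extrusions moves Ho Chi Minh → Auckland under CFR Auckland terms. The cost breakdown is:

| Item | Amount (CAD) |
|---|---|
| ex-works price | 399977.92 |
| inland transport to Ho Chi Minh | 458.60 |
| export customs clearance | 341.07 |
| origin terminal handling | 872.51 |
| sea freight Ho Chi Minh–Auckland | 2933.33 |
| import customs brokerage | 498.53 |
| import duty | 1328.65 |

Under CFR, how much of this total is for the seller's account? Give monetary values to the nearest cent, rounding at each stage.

CFR: the seller pays costs through ocean freight to the destination port, but not insurance.
Seller's account: goods 399977.92 + inland to port 458.60 + export clearance 341.07 + origin terminal 872.51 + freight 2933.33 = 404583.43
Buyer's account: brokerage 498.53 + duty 1328.65 = 1827.18

Seller's account: CAD 404583.43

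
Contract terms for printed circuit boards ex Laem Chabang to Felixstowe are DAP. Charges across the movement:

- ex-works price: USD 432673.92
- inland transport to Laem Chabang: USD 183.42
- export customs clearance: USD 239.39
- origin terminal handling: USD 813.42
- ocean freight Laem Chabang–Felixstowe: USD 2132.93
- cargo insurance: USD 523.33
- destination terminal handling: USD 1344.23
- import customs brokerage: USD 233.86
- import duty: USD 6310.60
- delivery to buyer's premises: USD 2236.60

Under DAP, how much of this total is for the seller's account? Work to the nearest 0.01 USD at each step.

DAP: the seller bears all costs to the named destination except import duty and clearance.
Seller's account: goods 432673.92 + inland to port 183.42 + export clearance 239.39 + origin terminal 813.42 + freight 2132.93 + insurance 523.33 + destination terminal 1344.23 + delivery 2236.60 = 440147.24
Buyer's account: brokerage 233.86 + duty 6310.60 = 6544.46

Seller's account: USD 440147.24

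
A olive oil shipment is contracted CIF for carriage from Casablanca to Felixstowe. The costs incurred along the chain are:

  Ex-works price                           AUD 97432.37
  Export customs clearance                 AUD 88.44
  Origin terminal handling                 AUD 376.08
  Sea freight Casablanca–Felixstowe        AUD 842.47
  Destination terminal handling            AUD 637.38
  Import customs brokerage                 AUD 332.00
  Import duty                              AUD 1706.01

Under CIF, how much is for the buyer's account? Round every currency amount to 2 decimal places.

Buyer's account: AUD 2675.39

CIF: the seller pays costs through ocean freight and marine insurance to the destination port.
Seller's account: goods 97432.37 + export clearance 88.44 + origin terminal 376.08 + freight 842.47 = 98739.36
Buyer's account: destination terminal 637.38 + brokerage 332.00 + duty 1706.01 = 2675.39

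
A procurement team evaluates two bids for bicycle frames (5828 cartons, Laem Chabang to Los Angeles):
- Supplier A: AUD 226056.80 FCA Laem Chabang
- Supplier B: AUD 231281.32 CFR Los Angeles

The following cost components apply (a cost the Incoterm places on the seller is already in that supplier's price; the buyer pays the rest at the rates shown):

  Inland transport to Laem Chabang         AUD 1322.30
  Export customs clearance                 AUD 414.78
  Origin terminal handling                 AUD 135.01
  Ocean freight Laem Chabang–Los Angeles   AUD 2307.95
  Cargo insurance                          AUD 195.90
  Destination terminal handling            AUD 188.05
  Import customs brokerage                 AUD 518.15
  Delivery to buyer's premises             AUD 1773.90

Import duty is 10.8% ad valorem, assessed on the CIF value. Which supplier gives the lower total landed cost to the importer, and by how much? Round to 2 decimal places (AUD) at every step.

Supplier A is cheaper by AUD 3081.97

Supplier A (FCA):
CIF value = FCA price + origin terminal + freight + insurance = 226056.80 + 135.01 + 2307.95 + 195.90 = 228695.66
Import duty = 228695.66 × 10.8% = 24699.13
Buyer bears (A): 135.01 + 2307.95 + 195.90 + 188.05 + 518.15 + 1773.90 = 5118.96
Landed cost (A) = invoice 226056.80 + 5118.96 + duty 24699.13 = 255874.89
Supplier B (CFR):
CIF value = CFR price + insurance = 231281.32 + 195.90 = 231477.22
Import duty = 231477.22 × 10.8% = 24999.54
Buyer bears (B): 195.90 + 188.05 + 518.15 + 1773.90 = 2676.00
Landed cost (B) = invoice 231281.32 + 2676.00 + duty 24999.54 = 258956.86
Difference = |255874.89 − 258956.86| = 3081.97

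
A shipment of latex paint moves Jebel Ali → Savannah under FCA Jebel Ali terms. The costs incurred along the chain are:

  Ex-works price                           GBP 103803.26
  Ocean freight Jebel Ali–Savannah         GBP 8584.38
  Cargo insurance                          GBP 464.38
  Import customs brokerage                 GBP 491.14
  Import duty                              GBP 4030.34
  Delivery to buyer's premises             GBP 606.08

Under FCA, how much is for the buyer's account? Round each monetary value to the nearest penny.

FCA: the seller delivers export-cleared goods to the carrier; the buyer bears costs from that point.
Seller's account: goods 103803.26 = 103803.26
Buyer's account: freight 8584.38 + insurance 464.38 + brokerage 491.14 + duty 4030.34 + delivery 606.08 = 14176.32

Buyer's account: GBP 14176.32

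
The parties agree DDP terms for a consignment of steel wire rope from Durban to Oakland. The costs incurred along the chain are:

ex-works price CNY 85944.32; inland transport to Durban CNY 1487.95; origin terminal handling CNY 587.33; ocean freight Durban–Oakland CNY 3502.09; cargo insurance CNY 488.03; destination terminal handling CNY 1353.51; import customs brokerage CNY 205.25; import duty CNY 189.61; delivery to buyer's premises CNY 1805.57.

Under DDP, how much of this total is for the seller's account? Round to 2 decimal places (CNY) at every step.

DDP: the seller bears all costs including import duty.
Seller's account: goods 85944.32 + inland to port 1487.95 + origin terminal 587.33 + freight 3502.09 + insurance 488.03 + destination terminal 1353.51 + brokerage 205.25 + duty 189.61 + delivery 1805.57 = 95563.66
Buyer's account: 0.00

Seller's account: CNY 95563.66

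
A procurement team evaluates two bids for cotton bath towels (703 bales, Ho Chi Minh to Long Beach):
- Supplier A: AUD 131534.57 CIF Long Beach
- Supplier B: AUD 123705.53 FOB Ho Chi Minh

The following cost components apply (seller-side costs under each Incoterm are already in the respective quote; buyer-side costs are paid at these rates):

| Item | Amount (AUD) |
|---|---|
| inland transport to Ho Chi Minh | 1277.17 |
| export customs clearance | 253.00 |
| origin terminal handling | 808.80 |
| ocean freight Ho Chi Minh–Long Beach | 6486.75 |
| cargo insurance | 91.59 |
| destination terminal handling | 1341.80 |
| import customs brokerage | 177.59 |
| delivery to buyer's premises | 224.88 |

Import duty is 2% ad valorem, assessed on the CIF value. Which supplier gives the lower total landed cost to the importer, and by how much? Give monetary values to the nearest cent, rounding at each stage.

Supplier A (CIF):
The CIF price already equals the CIF value: 131534.57
Import duty = 131534.57 × 2% = 2630.69
Buyer bears (A): 1341.80 + 177.59 + 224.88 = 1744.27
Landed cost (A) = invoice 131534.57 + 1744.27 + duty 2630.69 = 135909.53
Supplier B (FOB):
CIF value = FOB price + freight + insurance = 123705.53 + 6486.75 + 91.59 = 130283.87
Import duty = 130283.87 × 2% = 2605.68
Buyer bears (B): 6486.75 + 91.59 + 1341.80 + 177.59 + 224.88 = 8322.61
Landed cost (B) = invoice 123705.53 + 8322.61 + duty 2605.68 = 134633.82
Difference = |135909.53 − 134633.82| = 1275.71

Supplier B is cheaper by AUD 1275.71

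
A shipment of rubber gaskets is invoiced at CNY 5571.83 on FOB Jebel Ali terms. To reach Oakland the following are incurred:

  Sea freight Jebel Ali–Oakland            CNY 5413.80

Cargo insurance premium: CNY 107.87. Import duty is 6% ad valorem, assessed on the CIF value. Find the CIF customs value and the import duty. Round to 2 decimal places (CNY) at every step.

CIF = FOB price + freight + insurance
CIF = 5571.83 + 5413.80 + 107.87 = 11093.50
Import duty = 11093.50 × 6% = 665.61

CIF value: CNY 11093.50; import duty: CNY 665.61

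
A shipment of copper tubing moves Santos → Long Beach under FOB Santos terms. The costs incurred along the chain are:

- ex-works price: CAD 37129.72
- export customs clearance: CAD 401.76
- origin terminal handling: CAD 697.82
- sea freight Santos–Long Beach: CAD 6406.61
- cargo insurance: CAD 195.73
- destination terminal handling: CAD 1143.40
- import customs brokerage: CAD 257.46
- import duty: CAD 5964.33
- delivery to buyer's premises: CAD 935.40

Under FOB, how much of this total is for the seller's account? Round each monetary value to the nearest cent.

FOB: the seller bears costs until goods are on board at the origin port; the buyer bears freight, insurance and all costs thereafter.
Seller's account: goods 37129.72 + export clearance 401.76 + origin terminal 697.82 = 38229.30
Buyer's account: freight 6406.61 + insurance 195.73 + destination terminal 1143.40 + brokerage 257.46 + duty 5964.33 + delivery 935.40 = 14902.93

Seller's account: CAD 38229.30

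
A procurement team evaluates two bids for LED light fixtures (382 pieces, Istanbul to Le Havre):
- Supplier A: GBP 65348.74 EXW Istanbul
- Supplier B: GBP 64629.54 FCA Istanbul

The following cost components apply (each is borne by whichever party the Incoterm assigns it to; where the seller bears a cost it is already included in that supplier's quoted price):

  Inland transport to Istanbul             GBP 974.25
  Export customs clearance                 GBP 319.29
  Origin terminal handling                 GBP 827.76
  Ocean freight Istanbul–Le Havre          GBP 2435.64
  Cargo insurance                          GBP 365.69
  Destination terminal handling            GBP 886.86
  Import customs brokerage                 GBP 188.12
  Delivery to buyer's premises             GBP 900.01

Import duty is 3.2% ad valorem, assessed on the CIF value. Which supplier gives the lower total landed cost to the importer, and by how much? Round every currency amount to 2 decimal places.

Supplier B is cheaper by GBP 2077.14

Supplier A (EXW):
CIF value = EXW price + inland to port + export clearance + origin terminal + freight + insurance = 65348.74 + 974.25 + 319.29 + 827.76 + 2435.64 + 365.69 = 70271.37
Import duty = 70271.37 × 3.2% = 2248.68
Buyer bears (A): 974.25 + 319.29 + 827.76 + 2435.64 + 365.69 + 886.86 + 188.12 + 900.01 = 6897.62
Landed cost (A) = invoice 65348.74 + 6897.62 + duty 2248.68 = 74495.04
Supplier B (FCA):
CIF value = FCA price + origin terminal + freight + insurance = 64629.54 + 827.76 + 2435.64 + 365.69 = 68258.63
Import duty = 68258.63 × 3.2% = 2184.28
Buyer bears (B): 827.76 + 2435.64 + 365.69 + 886.86 + 188.12 + 900.01 = 5604.08
Landed cost (B) = invoice 64629.54 + 5604.08 + duty 2184.28 = 72417.90
Difference = |74495.04 − 72417.90| = 2077.14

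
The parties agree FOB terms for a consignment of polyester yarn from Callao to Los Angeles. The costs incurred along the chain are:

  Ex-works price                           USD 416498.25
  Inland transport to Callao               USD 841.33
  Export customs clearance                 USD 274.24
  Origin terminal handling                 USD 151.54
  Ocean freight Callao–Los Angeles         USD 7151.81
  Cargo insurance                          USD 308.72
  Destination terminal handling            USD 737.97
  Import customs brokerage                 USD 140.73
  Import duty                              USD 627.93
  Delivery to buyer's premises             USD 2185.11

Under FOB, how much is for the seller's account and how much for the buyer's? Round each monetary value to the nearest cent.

FOB: the seller bears costs until goods are on board at the origin port; the buyer bears freight, insurance and all costs thereafter.
Seller's account: goods 416498.25 + inland to port 841.33 + export clearance 274.24 + origin terminal 151.54 = 417765.36
Buyer's account: freight 7151.81 + insurance 308.72 + destination terminal 737.97 + brokerage 140.73 + duty 627.93 + delivery 2185.11 = 11152.27

Seller: USD 417765.36; buyer: USD 11152.27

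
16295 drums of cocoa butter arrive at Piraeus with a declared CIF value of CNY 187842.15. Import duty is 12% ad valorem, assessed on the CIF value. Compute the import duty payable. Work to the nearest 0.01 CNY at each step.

Import duty: CNY 22541.06

Import duty = 187842.15 × 12% = 22541.06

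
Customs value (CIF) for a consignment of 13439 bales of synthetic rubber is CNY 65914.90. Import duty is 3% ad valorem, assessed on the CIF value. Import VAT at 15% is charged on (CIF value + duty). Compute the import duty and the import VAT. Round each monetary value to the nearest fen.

Import duty: CNY 1977.45; import VAT: CNY 10183.85

Import duty = 65914.90 × 3% = 1977.45
VAT base = CIF + duty = 65914.90 + 1977.45 = 67892.35
Import VAT = 67892.35 × 15% = 10183.85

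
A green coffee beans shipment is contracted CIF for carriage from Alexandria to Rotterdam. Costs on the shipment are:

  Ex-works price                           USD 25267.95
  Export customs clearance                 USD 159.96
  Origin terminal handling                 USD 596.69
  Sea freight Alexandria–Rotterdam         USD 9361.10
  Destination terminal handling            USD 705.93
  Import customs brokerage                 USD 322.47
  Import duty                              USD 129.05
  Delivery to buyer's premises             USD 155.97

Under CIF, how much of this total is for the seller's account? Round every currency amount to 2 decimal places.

CIF: the seller pays costs through ocean freight and marine insurance to the destination port.
Seller's account: goods 25267.95 + export clearance 159.96 + origin terminal 596.69 + freight 9361.10 = 35385.70
Buyer's account: destination terminal 705.93 + brokerage 322.47 + duty 129.05 + delivery 155.97 = 1313.42

Seller's account: USD 35385.70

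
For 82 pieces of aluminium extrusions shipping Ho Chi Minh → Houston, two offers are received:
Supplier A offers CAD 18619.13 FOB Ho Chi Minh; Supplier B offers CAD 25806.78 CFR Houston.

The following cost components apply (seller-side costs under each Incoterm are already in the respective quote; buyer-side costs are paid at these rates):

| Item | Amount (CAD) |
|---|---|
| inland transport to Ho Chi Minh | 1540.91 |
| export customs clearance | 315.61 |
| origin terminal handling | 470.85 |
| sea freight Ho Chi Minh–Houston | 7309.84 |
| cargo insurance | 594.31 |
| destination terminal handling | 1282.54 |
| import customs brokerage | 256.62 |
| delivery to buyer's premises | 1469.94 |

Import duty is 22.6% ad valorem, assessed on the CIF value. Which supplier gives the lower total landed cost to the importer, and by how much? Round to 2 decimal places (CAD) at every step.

Supplier A (FOB):
CIF value = FOB price + freight + insurance = 18619.13 + 7309.84 + 594.31 = 26523.28
Import duty = 26523.28 × 22.6% = 5994.26
Buyer bears (A): 7309.84 + 594.31 + 1282.54 + 256.62 + 1469.94 = 10913.25
Landed cost (A) = invoice 18619.13 + 10913.25 + duty 5994.26 = 35526.64
Supplier B (CFR):
CIF value = CFR price + insurance = 25806.78 + 594.31 = 26401.09
Import duty = 26401.09 × 22.6% = 5966.65
Buyer bears (B): 594.31 + 1282.54 + 256.62 + 1469.94 = 3603.41
Landed cost (B) = invoice 25806.78 + 3603.41 + duty 5966.65 = 35376.84
Difference = |35526.64 − 35376.84| = 149.80

Supplier B is cheaper by CAD 149.80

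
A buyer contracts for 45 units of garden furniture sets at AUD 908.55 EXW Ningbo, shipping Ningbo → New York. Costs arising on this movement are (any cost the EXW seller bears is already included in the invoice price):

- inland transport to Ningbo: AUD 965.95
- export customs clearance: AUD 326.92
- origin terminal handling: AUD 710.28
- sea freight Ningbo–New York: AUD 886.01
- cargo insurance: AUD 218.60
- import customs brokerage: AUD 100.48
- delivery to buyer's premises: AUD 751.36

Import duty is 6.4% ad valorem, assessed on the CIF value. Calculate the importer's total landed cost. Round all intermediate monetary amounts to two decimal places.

EXW: the seller makes goods available at their premises; the buyer bears all onward costs.
CIF value = EXW price + inland to port + export clearance + origin terminal + freight + insurance = 908.55 + 965.95 + 326.92 + 710.28 + 886.01 + 218.60 = 4016.31
Import duty = 4016.31 × 6.4% = 257.04
Buyer bears: inland to port 965.95 + export clearance 326.92 + origin terminal 710.28 + freight 886.01 + insurance 218.60 + brokerage 100.48 + delivery 751.36 + duty 257.04 = 4216.64
Landed cost = invoice 908.55 + 4216.64 = 5125.19

Total landed cost: AUD 5125.19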